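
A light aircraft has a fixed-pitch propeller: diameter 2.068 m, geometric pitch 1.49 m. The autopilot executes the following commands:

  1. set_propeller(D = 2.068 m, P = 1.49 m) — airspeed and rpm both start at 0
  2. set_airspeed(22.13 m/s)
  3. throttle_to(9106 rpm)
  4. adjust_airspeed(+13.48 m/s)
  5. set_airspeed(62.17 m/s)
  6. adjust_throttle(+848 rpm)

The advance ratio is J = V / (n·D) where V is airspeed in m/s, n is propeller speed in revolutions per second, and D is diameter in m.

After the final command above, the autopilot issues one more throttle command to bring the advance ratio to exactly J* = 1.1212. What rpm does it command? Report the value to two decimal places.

set_propeller: D = 2.068 m, P = 1.49 m (p = P/D = 0.720503); state ← (V=0, rpm=0)
set_airspeed(22.13): V ← 22.13 m/s
throttle_to(9106): rpm ← 9106
adjust_airspeed(+13.48): V ← 22.13 +13.48 = 35.61 m/s
set_airspeed(62.17): V ← 62.17 m/s
adjust_throttle(+848): rpm ← 9106 +848 = 9954
final state: V = 62.17 m/s, rpm = 9954 → n = rpm/60 = 165.900000 rev/s
target J* = 1.1212; solve J* = V/(n·D) for n: n = V/(J*·D) = 62.17/(1.1212 × 2.068) = 26.813113 rev/s
rpm = 60·n = 1608.786800

rpm = 1608.79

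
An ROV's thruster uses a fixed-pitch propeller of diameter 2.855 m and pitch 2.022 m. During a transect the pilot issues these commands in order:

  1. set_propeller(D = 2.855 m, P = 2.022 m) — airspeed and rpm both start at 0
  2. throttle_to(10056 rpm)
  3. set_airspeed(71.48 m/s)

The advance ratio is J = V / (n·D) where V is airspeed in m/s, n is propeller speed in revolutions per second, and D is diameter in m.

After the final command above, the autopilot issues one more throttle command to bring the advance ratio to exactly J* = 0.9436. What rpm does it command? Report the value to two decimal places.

rpm = 1592.00

set_propeller: D = 2.855 m, P = 2.022 m (p = P/D = 0.708231); state ← (V=0, rpm=0)
throttle_to(10056): rpm ← 10056
set_airspeed(71.48): V ← 71.48 m/s
final state: V = 71.48 m/s, rpm = 10056 → n = rpm/60 = 167.600000 rev/s
target J* = 0.9436; solve J* = V/(n·D) for n: n = V/(J*·D) = 71.48/(0.9436 × 2.855) = 26.533253 rev/s
rpm = 60·n = 1591.995183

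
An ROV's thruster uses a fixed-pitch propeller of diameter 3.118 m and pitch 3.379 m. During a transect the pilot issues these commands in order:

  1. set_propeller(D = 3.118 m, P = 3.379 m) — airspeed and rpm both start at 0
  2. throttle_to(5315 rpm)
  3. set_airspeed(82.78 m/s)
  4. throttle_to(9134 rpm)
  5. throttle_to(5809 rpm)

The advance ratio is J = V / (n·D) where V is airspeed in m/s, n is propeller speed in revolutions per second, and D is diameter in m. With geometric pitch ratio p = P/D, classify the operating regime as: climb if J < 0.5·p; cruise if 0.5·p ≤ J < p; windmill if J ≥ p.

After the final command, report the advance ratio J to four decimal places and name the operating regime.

set_propeller: D = 3.118 m, P = 3.379 m (p = P/D = 1.083708); state ← (V=0, rpm=0)
throttle_to(5315): rpm ← 5315
set_airspeed(82.78): V ← 82.78 m/s
throttle_to(9134): rpm ← 9134
throttle_to(5809): rpm ← 5809
final state: V = 82.78 m/s, rpm = 5809 → n = rpm/60 = 96.816667 rev/s
J = V / (n·D) = 82.78 / (96.816667 × 3.118) = 0.274220
regime bands: climb J<0.5419 | cruise [0.5419, 1.0837) | windmill J≥1.0837
J = 0.2742 → climb

J = 0.2742, regime = climb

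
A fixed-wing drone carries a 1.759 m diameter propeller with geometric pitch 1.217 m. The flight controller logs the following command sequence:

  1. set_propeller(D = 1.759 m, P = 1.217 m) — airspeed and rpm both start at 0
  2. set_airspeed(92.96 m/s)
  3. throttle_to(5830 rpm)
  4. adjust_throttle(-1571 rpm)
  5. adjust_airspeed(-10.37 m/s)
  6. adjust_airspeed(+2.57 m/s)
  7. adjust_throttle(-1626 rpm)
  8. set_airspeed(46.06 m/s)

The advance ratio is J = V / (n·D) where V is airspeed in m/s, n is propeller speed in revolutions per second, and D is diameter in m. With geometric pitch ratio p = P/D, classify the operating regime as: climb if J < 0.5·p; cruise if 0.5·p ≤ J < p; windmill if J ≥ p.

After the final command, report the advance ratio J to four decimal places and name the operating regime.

J = 0.5967, regime = cruise

set_propeller: D = 1.759 m, P = 1.217 m (p = P/D = 0.691870); state ← (V=0, rpm=0)
set_airspeed(92.96): V ← 92.96 m/s
throttle_to(5830): rpm ← 5830
adjust_throttle(-1571): rpm ← 5830 -1571 = 4259
adjust_airspeed(-10.37): V ← 92.96 -10.37 = 82.59 m/s
adjust_airspeed(+2.57): V ← 82.59 +2.57 = 85.16 m/s
adjust_throttle(-1626): rpm ← 4259 -1626 = 2633
set_airspeed(46.06): V ← 46.06 m/s
final state: V = 46.06 m/s, rpm = 2633 → n = rpm/60 = 43.883333 rev/s
J = V / (n·D) = 46.06 / (43.883333 × 1.759) = 0.596703
regime bands: climb J<0.3459 | cruise [0.3459, 0.6919) | windmill J≥0.6919
J = 0.5967 → cruise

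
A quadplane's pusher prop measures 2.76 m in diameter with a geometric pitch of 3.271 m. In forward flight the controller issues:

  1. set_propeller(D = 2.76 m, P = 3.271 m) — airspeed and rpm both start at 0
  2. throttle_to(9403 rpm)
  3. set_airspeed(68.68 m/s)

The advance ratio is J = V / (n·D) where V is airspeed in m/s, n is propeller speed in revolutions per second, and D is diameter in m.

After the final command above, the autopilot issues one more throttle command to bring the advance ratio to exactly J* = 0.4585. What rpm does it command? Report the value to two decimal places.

rpm = 3256.37

set_propeller: D = 2.76 m, P = 3.271 m (p = P/D = 1.185145); state ← (V=0, rpm=0)
throttle_to(9403): rpm ← 9403
set_airspeed(68.68): V ← 68.68 m/s
final state: V = 68.68 m/s, rpm = 9403 → n = rpm/60 = 156.716667 rev/s
target J* = 0.4585; solve J* = V/(n·D) for n: n = V/(J*·D) = 68.68/(0.4585 × 2.76) = 54.272755 rev/s
rpm = 60·n = 3256.365274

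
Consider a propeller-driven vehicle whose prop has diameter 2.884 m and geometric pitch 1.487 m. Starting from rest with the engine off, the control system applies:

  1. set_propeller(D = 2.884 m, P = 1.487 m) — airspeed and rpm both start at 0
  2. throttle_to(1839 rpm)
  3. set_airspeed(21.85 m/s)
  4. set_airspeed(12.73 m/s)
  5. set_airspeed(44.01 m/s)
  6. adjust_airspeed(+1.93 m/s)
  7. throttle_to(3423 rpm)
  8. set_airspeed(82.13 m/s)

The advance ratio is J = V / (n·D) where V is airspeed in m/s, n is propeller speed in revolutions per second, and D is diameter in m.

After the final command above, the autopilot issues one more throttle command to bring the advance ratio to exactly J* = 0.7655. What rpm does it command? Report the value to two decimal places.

set_propeller: D = 2.884 m, P = 1.487 m (p = P/D = 0.515603); state ← (V=0, rpm=0)
throttle_to(1839): rpm ← 1839
set_airspeed(21.85): V ← 21.85 m/s
set_airspeed(12.73): V ← 12.73 m/s
set_airspeed(44.01): V ← 44.01 m/s
adjust_airspeed(+1.93): V ← 44.01 +1.93 = 45.94 m/s
throttle_to(3423): rpm ← 3423
set_airspeed(82.13): V ← 82.13 m/s
final state: V = 82.13 m/s, rpm = 3423 → n = rpm/60 = 57.050000 rev/s
target J* = 0.7655; solve J* = V/(n·D) for n: n = V/(J*·D) = 82.13/(0.7655 × 2.884) = 37.201579 rev/s
rpm = 60·n = 2232.094730

rpm = 2232.09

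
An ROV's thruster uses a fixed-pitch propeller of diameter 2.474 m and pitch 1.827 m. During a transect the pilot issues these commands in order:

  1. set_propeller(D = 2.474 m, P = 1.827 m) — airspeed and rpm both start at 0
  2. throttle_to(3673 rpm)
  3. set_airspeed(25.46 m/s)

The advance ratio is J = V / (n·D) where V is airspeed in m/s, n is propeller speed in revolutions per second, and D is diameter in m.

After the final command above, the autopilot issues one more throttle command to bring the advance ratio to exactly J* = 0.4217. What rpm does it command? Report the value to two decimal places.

rpm = 1464.22

set_propeller: D = 2.474 m, P = 1.827 m (p = P/D = 0.738480); state ← (V=0, rpm=0)
throttle_to(3673): rpm ← 3673
set_airspeed(25.46): V ← 25.46 m/s
final state: V = 25.46 m/s, rpm = 3673 → n = rpm/60 = 61.216667 rev/s
target J* = 0.4217; solve J* = V/(n·D) for n: n = V/(J*·D) = 25.46/(0.4217 × 2.474) = 24.403668 rev/s
rpm = 60·n = 1464.220063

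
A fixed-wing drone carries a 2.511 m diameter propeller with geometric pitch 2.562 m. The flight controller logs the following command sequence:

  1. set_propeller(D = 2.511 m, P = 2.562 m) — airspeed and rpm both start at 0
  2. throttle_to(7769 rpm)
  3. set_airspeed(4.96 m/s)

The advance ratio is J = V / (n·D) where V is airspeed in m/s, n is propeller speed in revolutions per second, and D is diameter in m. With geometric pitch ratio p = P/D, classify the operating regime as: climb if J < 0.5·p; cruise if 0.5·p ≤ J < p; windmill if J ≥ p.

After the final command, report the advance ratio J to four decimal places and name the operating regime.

set_propeller: D = 2.511 m, P = 2.562 m (p = P/D = 1.020311); state ← (V=0, rpm=0)
throttle_to(7769): rpm ← 7769
set_airspeed(4.96): V ← 4.96 m/s
final state: V = 4.96 m/s, rpm = 7769 → n = rpm/60 = 129.483333 rev/s
J = V / (n·D) = 4.96 / (129.483333 × 2.511) = 0.015255
regime bands: climb J<0.5102 | cruise [0.5102, 1.0203) | windmill J≥1.0203
J = 0.0153 → climb

J = 0.0153, regime = climb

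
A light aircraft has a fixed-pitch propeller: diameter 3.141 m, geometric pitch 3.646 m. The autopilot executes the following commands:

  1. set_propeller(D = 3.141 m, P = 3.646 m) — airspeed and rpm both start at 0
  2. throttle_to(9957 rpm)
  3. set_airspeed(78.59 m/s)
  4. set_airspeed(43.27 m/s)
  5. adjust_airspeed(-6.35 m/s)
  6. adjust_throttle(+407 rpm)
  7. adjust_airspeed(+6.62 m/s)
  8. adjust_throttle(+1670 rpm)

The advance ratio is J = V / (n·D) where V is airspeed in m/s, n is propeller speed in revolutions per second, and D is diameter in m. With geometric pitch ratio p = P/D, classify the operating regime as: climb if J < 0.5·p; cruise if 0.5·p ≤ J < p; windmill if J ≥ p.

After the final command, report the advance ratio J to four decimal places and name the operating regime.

set_propeller: D = 3.141 m, P = 3.646 m (p = P/D = 1.160777); state ← (V=0, rpm=0)
throttle_to(9957): rpm ← 9957
set_airspeed(78.59): V ← 78.59 m/s
set_airspeed(43.27): V ← 43.27 m/s
adjust_airspeed(-6.35): V ← 43.27 -6.35 = 36.92 m/s
adjust_throttle(+407): rpm ← 9957 +407 = 10364
adjust_airspeed(+6.62): V ← 36.92 +6.62 = 43.54 m/s
adjust_throttle(+1670): rpm ← 10364 +1670 = 12034
final state: V = 43.54 m/s, rpm = 12034 → n = rpm/60 = 200.566667 rev/s
J = V / (n·D) = 43.54 / (200.566667 × 3.141) = 0.069113
regime bands: climb J<0.5804 | cruise [0.5804, 1.1608) | windmill J≥1.1608
J = 0.0691 → climb

J = 0.0691, regime = climb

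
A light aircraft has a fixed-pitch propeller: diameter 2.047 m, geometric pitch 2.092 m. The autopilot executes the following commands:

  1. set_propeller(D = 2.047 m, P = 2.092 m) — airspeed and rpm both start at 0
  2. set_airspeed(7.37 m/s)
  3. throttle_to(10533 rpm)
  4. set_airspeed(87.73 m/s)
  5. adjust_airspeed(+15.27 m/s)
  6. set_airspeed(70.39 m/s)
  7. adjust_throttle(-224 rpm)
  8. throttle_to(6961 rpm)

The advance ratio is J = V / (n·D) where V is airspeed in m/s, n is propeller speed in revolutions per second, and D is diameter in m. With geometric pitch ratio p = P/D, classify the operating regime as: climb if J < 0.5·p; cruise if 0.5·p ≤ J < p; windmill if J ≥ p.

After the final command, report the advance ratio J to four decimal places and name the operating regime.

J = 0.2964, regime = climb

set_propeller: D = 2.047 m, P = 2.092 m (p = P/D = 1.021983); state ← (V=0, rpm=0)
set_airspeed(7.37): V ← 7.37 m/s
throttle_to(10533): rpm ← 10533
set_airspeed(87.73): V ← 87.73 m/s
adjust_airspeed(+15.27): V ← 87.73 +15.27 = 103 m/s
set_airspeed(70.39): V ← 70.39 m/s
adjust_throttle(-224): rpm ← 10533 -224 = 10309
throttle_to(6961): rpm ← 6961
final state: V = 70.39 m/s, rpm = 6961 → n = rpm/60 = 116.016667 rev/s
J = V / (n·D) = 70.39 / (116.016667 × 2.047) = 0.296396
regime bands: climb J<0.5110 | cruise [0.5110, 1.0220) | windmill J≥1.0220
J = 0.2964 → climb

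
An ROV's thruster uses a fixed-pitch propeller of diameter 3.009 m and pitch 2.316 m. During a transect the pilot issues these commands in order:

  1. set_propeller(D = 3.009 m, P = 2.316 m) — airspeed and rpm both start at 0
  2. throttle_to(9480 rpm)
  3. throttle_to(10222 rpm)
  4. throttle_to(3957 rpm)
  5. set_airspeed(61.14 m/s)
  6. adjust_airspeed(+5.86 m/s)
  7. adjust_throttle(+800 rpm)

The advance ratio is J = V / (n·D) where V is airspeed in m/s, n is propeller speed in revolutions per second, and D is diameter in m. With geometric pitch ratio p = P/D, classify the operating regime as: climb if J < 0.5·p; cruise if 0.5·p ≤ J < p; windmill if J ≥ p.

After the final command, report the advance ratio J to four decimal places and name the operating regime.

set_propeller: D = 3.009 m, P = 2.316 m (p = P/D = 0.769691); state ← (V=0, rpm=0)
throttle_to(9480): rpm ← 9480
throttle_to(10222): rpm ← 10222
throttle_to(3957): rpm ← 3957
set_airspeed(61.14): V ← 61.14 m/s
adjust_airspeed(+5.86): V ← 61.14 +5.86 = 67 m/s
adjust_throttle(+800): rpm ← 3957 +800 = 4757
final state: V = 67 m/s, rpm = 4757 → n = rpm/60 = 79.283333 rev/s
J = V / (n·D) = 67 / (79.283333 × 3.009) = 0.280848
regime bands: climb J<0.3848 | cruise [0.3848, 0.7697) | windmill J≥0.7697
J = 0.2808 → climb

J = 0.2808, regime = climb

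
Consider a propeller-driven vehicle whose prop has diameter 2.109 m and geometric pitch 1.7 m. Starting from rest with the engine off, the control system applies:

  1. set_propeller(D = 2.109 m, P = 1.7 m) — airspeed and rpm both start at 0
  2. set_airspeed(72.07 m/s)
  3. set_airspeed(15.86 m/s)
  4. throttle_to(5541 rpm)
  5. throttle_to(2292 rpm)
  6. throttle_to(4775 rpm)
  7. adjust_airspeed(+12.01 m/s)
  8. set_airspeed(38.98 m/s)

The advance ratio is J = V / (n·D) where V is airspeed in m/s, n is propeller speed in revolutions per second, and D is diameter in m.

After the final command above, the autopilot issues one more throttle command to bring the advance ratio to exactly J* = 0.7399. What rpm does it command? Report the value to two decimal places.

set_propeller: D = 2.109 m, P = 1.7 m (p = P/D = 0.806069); state ← (V=0, rpm=0)
set_airspeed(72.07): V ← 72.07 m/s
set_airspeed(15.86): V ← 15.86 m/s
throttle_to(5541): rpm ← 5541
throttle_to(2292): rpm ← 2292
throttle_to(4775): rpm ← 4775
adjust_airspeed(+12.01): V ← 15.86 +12.01 = 27.87 m/s
set_airspeed(38.98): V ← 38.98 m/s
final state: V = 38.98 m/s, rpm = 4775 → n = rpm/60 = 79.583333 rev/s
target J* = 0.7399; solve J* = V/(n·D) for n: n = V/(J*·D) = 38.98/(0.7399 × 2.109) = 24.979988 rev/s
rpm = 60·n = 1498.799288

rpm = 1498.80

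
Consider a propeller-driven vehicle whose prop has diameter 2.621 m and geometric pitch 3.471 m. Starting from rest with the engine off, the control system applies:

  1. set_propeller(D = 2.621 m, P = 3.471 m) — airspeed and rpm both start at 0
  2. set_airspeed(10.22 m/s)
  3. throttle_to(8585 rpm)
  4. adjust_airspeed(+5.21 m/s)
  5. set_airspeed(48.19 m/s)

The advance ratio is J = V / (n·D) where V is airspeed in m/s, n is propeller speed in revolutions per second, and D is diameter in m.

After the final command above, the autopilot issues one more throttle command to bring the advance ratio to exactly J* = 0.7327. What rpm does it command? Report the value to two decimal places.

rpm = 1505.62

set_propeller: D = 2.621 m, P = 3.471 m (p = P/D = 1.324304); state ← (V=0, rpm=0)
set_airspeed(10.22): V ← 10.22 m/s
throttle_to(8585): rpm ← 8585
adjust_airspeed(+5.21): V ← 10.22 +5.21 = 15.43 m/s
set_airspeed(48.19): V ← 48.19 m/s
final state: V = 48.19 m/s, rpm = 8585 → n = rpm/60 = 143.083333 rev/s
target J* = 0.7327; solve J* = V/(n·D) for n: n = V/(J*·D) = 48.19/(0.7327 × 2.621) = 25.093643 rev/s
rpm = 60·n = 1505.618575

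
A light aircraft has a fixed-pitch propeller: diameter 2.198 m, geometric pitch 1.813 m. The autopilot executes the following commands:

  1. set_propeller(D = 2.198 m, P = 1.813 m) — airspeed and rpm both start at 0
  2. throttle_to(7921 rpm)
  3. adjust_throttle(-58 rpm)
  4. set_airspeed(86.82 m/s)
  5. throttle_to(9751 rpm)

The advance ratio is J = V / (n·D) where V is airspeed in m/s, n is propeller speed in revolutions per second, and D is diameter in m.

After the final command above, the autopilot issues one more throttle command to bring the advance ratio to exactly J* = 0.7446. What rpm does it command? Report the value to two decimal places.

rpm = 3182.88

set_propeller: D = 2.198 m, P = 1.813 m (p = P/D = 0.824841); state ← (V=0, rpm=0)
throttle_to(7921): rpm ← 7921
adjust_throttle(-58): rpm ← 7921 -58 = 7863
set_airspeed(86.82): V ← 86.82 m/s
throttle_to(9751): rpm ← 9751
final state: V = 86.82 m/s, rpm = 9751 → n = rpm/60 = 162.516667 rev/s
target J* = 0.7446; solve J* = V/(n·D) for n: n = V/(J*·D) = 86.82/(0.7446 × 2.198) = 53.048006 rev/s
rpm = 60·n = 3182.880342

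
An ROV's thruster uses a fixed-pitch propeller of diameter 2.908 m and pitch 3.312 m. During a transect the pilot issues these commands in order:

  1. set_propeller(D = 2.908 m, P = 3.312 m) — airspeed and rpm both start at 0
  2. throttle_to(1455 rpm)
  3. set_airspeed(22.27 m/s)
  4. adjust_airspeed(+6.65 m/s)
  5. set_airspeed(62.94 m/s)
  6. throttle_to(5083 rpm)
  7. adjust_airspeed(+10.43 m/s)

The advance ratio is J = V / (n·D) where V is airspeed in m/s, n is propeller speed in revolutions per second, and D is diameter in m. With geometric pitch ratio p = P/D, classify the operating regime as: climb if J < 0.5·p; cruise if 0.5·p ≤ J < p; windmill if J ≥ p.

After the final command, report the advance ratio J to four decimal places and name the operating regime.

set_propeller: D = 2.908 m, P = 3.312 m (p = P/D = 1.138927); state ← (V=0, rpm=0)
throttle_to(1455): rpm ← 1455
set_airspeed(22.27): V ← 22.27 m/s
adjust_airspeed(+6.65): V ← 22.27 +6.65 = 28.92 m/s
set_airspeed(62.94): V ← 62.94 m/s
throttle_to(5083): rpm ← 5083
adjust_airspeed(+10.43): V ← 62.94 +10.43 = 73.37 m/s
final state: V = 73.37 m/s, rpm = 5083 → n = rpm/60 = 84.716667 rev/s
J = V / (n·D) = 73.37 / (84.716667 × 2.908) = 0.297821
regime bands: climb J<0.5695 | cruise [0.5695, 1.1389) | windmill J≥1.1389
J = 0.2978 → climb

J = 0.2978, regime = climb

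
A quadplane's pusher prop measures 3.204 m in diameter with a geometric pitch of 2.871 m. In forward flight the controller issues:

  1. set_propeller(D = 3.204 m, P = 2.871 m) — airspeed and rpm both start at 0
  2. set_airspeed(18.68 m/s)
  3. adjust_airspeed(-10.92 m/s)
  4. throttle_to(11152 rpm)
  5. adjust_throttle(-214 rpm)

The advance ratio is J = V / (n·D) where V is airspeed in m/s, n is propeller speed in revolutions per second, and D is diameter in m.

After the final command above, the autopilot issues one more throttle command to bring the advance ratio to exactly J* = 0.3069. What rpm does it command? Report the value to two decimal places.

set_propeller: D = 3.204 m, P = 2.871 m (p = P/D = 0.896067); state ← (V=0, rpm=0)
set_airspeed(18.68): V ← 18.68 m/s
adjust_airspeed(-10.92): V ← 18.68 -10.92 = 7.76 m/s
throttle_to(11152): rpm ← 11152
adjust_throttle(-214): rpm ← 11152 -214 = 10938
final state: V = 7.76 m/s, rpm = 10938 → n = rpm/60 = 182.300000 rev/s
target J* = 0.3069; solve J* = V/(n·D) for n: n = V/(J*·D) = 7.76/(0.3069 × 3.204) = 7.891732 rev/s
rpm = 60·n = 473.503917

rpm = 473.50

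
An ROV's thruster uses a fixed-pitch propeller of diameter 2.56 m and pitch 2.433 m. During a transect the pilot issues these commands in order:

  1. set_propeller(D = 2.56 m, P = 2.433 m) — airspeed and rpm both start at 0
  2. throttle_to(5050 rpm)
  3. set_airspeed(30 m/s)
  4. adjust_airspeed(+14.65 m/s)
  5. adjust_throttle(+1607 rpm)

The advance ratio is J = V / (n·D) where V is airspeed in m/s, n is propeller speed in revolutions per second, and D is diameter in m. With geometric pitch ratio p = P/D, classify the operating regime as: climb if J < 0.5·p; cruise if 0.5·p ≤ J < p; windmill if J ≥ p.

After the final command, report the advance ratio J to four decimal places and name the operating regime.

set_propeller: D = 2.56 m, P = 2.433 m (p = P/D = 0.950391); state ← (V=0, rpm=0)
throttle_to(5050): rpm ← 5050
set_airspeed(30): V ← 30 m/s
adjust_airspeed(+14.65): V ← 30 +14.65 = 44.65 m/s
adjust_throttle(+1607): rpm ← 5050 +1607 = 6657
final state: V = 44.65 m/s, rpm = 6657 → n = rpm/60 = 110.950000 rev/s
J = V / (n·D) = 44.65 / (110.950000 × 2.56) = 0.157201
regime bands: climb J<0.4752 | cruise [0.4752, 0.9504) | windmill J≥0.9504
J = 0.1572 → climb

J = 0.1572, regime = climb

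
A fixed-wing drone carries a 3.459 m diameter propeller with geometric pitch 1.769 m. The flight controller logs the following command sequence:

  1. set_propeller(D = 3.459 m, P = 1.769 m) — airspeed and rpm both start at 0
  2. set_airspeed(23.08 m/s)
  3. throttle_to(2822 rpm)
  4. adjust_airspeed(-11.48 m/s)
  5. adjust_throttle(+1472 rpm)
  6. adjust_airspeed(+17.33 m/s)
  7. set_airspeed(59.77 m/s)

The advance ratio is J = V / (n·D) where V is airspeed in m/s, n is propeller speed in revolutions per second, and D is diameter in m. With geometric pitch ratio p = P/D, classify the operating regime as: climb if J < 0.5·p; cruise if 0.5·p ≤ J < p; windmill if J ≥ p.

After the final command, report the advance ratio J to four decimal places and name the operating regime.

set_propeller: D = 3.459 m, P = 1.769 m (p = P/D = 0.511419); state ← (V=0, rpm=0)
set_airspeed(23.08): V ← 23.08 m/s
throttle_to(2822): rpm ← 2822
adjust_airspeed(-11.48): V ← 23.08 -11.48 = 11.6 m/s
adjust_throttle(+1472): rpm ← 2822 +1472 = 4294
adjust_airspeed(+17.33): V ← 11.6 +17.33 = 28.93 m/s
set_airspeed(59.77): V ← 59.77 m/s
final state: V = 59.77 m/s, rpm = 4294 → n = rpm/60 = 71.566667 rev/s
J = V / (n·D) = 59.77 / (71.566667 × 3.459) = 0.241447
regime bands: climb J<0.2557 | cruise [0.2557, 0.5114) | windmill J≥0.5114
J = 0.2414 → climb

J = 0.2414, regime = climb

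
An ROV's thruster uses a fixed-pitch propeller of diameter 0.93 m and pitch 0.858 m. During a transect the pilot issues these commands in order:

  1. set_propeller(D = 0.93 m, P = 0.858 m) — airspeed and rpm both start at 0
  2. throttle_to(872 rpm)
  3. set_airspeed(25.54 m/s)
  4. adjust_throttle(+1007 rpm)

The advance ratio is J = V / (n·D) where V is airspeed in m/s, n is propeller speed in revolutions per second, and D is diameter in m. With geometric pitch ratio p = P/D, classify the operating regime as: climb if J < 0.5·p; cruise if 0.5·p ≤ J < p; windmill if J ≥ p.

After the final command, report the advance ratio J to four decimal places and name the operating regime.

J = 0.8769, regime = cruise

set_propeller: D = 0.93 m, P = 0.858 m (p = P/D = 0.922581); state ← (V=0, rpm=0)
throttle_to(872): rpm ← 872
set_airspeed(25.54): V ← 25.54 m/s
adjust_throttle(+1007): rpm ← 872 +1007 = 1879
final state: V = 25.54 m/s, rpm = 1879 → n = rpm/60 = 31.316667 rev/s
J = V / (n·D) = 25.54 / (31.316667 × 0.93) = 0.876925
regime bands: climb J<0.4613 | cruise [0.4613, 0.9226) | windmill J≥0.9226
J = 0.8769 → cruise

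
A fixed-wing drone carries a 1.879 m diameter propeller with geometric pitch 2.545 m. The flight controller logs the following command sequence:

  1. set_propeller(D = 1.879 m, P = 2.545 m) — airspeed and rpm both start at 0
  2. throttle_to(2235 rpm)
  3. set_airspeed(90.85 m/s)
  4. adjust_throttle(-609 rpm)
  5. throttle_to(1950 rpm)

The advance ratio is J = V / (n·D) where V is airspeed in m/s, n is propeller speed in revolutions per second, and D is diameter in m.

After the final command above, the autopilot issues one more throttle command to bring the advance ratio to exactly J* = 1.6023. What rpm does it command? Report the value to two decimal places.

set_propeller: D = 1.879 m, P = 2.545 m (p = P/D = 1.354444); state ← (V=0, rpm=0)
throttle_to(2235): rpm ← 2235
set_airspeed(90.85): V ← 90.85 m/s
adjust_throttle(-609): rpm ← 2235 -609 = 1626
throttle_to(1950): rpm ← 1950
final state: V = 90.85 m/s, rpm = 1950 → n = rpm/60 = 32.500000 rev/s
target J* = 1.6023; solve J* = V/(n·D) for n: n = V/(J*·D) = 90.85/(1.6023 × 1.879) = 30.175489 rev/s
rpm = 60·n = 1810.529349

rpm = 1810.53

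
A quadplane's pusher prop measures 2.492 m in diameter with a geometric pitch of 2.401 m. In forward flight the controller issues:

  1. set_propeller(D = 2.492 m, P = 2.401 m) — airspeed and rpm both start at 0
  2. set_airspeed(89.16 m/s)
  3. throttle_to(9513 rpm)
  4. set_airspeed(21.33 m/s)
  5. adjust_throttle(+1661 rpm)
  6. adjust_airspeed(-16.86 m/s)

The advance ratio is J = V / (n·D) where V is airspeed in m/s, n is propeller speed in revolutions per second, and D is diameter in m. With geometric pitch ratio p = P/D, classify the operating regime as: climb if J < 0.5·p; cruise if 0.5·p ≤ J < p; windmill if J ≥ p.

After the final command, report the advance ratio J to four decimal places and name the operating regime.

set_propeller: D = 2.492 m, P = 2.401 m (p = P/D = 0.963483); state ← (V=0, rpm=0)
set_airspeed(89.16): V ← 89.16 m/s
throttle_to(9513): rpm ← 9513
set_airspeed(21.33): V ← 21.33 m/s
adjust_throttle(+1661): rpm ← 9513 +1661 = 11174
adjust_airspeed(-16.86): V ← 21.33 -16.86 = 4.47 m/s
final state: V = 4.47 m/s, rpm = 11174 → n = rpm/60 = 186.233333 rev/s
J = V / (n·D) = 4.47 / (186.233333 × 2.492) = 0.009632
regime bands: climb J<0.4817 | cruise [0.4817, 0.9635) | windmill J≥0.9635
J = 0.0096 → climb

J = 0.0096, regime = climb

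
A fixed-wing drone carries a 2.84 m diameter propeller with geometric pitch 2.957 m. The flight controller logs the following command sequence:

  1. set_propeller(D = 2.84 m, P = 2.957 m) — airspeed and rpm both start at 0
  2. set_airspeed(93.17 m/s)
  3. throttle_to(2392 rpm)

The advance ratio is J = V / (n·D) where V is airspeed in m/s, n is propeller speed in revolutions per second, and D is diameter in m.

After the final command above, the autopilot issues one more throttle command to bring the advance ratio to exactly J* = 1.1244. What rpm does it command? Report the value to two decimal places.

set_propeller: D = 2.84 m, P = 2.957 m (p = P/D = 1.041197); state ← (V=0, rpm=0)
set_airspeed(93.17): V ← 93.17 m/s
throttle_to(2392): rpm ← 2392
final state: V = 93.17 m/s, rpm = 2392 → n = rpm/60 = 39.866667 rev/s
target J* = 1.1244; solve J* = V/(n·D) for n: n = V/(J*·D) = 93.17/(1.1244 × 2.84) = 29.176750 rev/s
rpm = 60·n = 1750.605018

rpm = 1750.61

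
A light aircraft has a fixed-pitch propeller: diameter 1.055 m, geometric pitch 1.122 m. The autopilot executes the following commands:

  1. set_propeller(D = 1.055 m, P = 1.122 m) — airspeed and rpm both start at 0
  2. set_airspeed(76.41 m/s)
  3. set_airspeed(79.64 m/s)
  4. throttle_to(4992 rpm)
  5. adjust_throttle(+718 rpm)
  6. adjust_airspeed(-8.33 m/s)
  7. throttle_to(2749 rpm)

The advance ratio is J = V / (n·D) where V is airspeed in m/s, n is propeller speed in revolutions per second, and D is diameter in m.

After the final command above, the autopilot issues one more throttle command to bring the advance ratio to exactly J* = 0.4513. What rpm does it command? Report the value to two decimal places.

rpm = 8986.36

set_propeller: D = 1.055 m, P = 1.122 m (p = P/D = 1.063507); state ← (V=0, rpm=0)
set_airspeed(76.41): V ← 76.41 m/s
set_airspeed(79.64): V ← 79.64 m/s
throttle_to(4992): rpm ← 4992
adjust_throttle(+718): rpm ← 4992 +718 = 5710
adjust_airspeed(-8.33): V ← 79.64 -8.33 = 71.31 m/s
throttle_to(2749): rpm ← 2749
final state: V = 71.31 m/s, rpm = 2749 → n = rpm/60 = 45.816667 rev/s
target J* = 0.4513; solve J* = V/(n·D) for n: n = V/(J*·D) = 71.31/(0.4513 × 1.055) = 149.772695 rev/s
rpm = 60·n = 8986.361674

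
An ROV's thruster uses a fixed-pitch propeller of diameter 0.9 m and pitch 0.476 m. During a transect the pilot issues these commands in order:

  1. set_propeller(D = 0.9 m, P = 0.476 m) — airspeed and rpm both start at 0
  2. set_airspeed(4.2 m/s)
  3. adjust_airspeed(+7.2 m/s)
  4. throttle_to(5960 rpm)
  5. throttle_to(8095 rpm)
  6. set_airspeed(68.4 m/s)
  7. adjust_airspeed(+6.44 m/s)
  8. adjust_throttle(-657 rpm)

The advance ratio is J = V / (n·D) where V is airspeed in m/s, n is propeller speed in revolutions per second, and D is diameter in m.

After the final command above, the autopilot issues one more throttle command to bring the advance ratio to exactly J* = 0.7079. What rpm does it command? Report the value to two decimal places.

rpm = 7048.08

set_propeller: D = 0.9 m, P = 0.476 m (p = P/D = 0.528889); state ← (V=0, rpm=0)
set_airspeed(4.2): V ← 4.2 m/s
adjust_airspeed(+7.2): V ← 4.2 +7.2 = 11.4 m/s
throttle_to(5960): rpm ← 5960
throttle_to(8095): rpm ← 8095
set_airspeed(68.4): V ← 68.4 m/s
adjust_airspeed(+6.44): V ← 68.4 +6.44 = 74.84 m/s
adjust_throttle(-657): rpm ← 8095 -657 = 7438
final state: V = 74.84 m/s, rpm = 7438 → n = rpm/60 = 123.966667 rev/s
target J* = 0.7079; solve J* = V/(n·D) for n: n = V/(J*·D) = 74.84/(0.7079 × 0.9) = 117.467941 rev/s
rpm = 60·n = 7048.076470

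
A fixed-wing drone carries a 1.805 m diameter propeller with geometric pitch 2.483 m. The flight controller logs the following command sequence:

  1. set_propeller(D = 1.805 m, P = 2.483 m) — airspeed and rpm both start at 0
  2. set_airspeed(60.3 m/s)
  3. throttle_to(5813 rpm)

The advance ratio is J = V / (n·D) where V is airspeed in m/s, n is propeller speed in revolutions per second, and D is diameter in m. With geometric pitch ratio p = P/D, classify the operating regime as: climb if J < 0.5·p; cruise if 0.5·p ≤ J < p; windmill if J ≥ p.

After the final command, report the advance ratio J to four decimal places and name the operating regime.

set_propeller: D = 1.805 m, P = 2.483 m (p = P/D = 1.375623); state ← (V=0, rpm=0)
set_airspeed(60.3): V ← 60.3 m/s
throttle_to(5813): rpm ← 5813
final state: V = 60.3 m/s, rpm = 5813 → n = rpm/60 = 96.883333 rev/s
J = V / (n·D) = 60.3 / (96.883333 × 1.805) = 0.344819
regime bands: climb J<0.6878 | cruise [0.6878, 1.3756) | windmill J≥1.3756
J = 0.3448 → climb

J = 0.3448, regime = climb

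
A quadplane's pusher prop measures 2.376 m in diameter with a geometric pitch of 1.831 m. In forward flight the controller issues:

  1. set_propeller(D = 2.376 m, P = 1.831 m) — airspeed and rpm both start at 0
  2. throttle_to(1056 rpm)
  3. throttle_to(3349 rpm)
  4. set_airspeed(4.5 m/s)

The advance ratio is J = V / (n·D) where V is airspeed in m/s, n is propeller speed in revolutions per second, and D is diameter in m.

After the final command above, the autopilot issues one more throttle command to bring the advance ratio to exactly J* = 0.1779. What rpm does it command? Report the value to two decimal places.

rpm = 638.77

set_propeller: D = 2.376 m, P = 1.831 m (p = P/D = 0.770623); state ← (V=0, rpm=0)
throttle_to(1056): rpm ← 1056
throttle_to(3349): rpm ← 3349
set_airspeed(4.5): V ← 4.5 m/s
final state: V = 4.5 m/s, rpm = 3349 → n = rpm/60 = 55.816667 rev/s
target J* = 0.1779; solve J* = V/(n·D) for n: n = V/(J*·D) = 4.5/(0.1779 × 2.376) = 10.646090 rev/s
rpm = 60·n = 638.765394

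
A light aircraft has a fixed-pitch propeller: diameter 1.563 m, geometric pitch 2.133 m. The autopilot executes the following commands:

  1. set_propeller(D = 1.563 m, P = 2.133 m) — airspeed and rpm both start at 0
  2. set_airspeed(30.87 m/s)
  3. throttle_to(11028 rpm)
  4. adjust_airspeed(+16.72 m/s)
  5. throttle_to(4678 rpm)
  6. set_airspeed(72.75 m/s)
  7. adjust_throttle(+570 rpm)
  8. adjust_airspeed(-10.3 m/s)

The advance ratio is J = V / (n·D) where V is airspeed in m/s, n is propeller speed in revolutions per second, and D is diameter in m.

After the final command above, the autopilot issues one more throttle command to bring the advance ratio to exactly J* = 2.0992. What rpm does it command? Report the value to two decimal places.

rpm = 1142.01

set_propeller: D = 1.563 m, P = 2.133 m (p = P/D = 1.364683); state ← (V=0, rpm=0)
set_airspeed(30.87): V ← 30.87 m/s
throttle_to(11028): rpm ← 11028
adjust_airspeed(+16.72): V ← 30.87 +16.72 = 47.59 m/s
throttle_to(4678): rpm ← 4678
set_airspeed(72.75): V ← 72.75 m/s
adjust_throttle(+570): rpm ← 4678 +570 = 5248
adjust_airspeed(-10.3): V ← 72.75 -10.3 = 62.45 m/s
final state: V = 62.45 m/s, rpm = 5248 → n = rpm/60 = 87.466667 rev/s
target J* = 2.0992; solve J* = V/(n·D) for n: n = V/(J*·D) = 62.45/(2.0992 × 1.563) = 19.033543 rev/s
rpm = 60·n = 1142.012605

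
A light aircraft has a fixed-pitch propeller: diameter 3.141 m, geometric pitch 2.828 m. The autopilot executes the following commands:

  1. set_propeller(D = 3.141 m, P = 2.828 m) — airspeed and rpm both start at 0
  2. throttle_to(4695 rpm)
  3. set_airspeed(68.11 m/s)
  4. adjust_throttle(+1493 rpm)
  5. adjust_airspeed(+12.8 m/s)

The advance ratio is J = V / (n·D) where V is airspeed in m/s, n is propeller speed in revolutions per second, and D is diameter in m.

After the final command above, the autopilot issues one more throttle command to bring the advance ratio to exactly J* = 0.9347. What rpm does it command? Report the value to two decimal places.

rpm = 1653.53

set_propeller: D = 3.141 m, P = 2.828 m (p = P/D = 0.900350); state ← (V=0, rpm=0)
throttle_to(4695): rpm ← 4695
set_airspeed(68.11): V ← 68.11 m/s
adjust_throttle(+1493): rpm ← 4695 +1493 = 6188
adjust_airspeed(+12.8): V ← 68.11 +12.8 = 80.91 m/s
final state: V = 80.91 m/s, rpm = 6188 → n = rpm/60 = 103.133333 rev/s
target J* = 0.9347; solve J* = V/(n·D) for n: n = V/(J*·D) = 80.91/(0.9347 × 3.141) = 27.558909 rev/s
rpm = 60·n = 1653.534545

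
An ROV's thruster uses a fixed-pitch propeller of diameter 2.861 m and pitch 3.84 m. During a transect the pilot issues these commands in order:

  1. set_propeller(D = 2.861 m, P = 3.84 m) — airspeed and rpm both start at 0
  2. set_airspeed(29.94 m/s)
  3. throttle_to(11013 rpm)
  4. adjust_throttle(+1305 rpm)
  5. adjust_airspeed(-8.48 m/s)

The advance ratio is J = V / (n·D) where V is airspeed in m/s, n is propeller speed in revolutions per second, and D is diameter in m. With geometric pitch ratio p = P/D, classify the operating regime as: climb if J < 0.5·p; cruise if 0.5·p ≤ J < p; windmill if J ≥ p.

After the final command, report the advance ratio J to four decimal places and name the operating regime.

J = 0.0365, regime = climb

set_propeller: D = 2.861 m, P = 3.84 m (p = P/D = 1.342188); state ← (V=0, rpm=0)
set_airspeed(29.94): V ← 29.94 m/s
throttle_to(11013): rpm ← 11013
adjust_throttle(+1305): rpm ← 11013 +1305 = 12318
adjust_airspeed(-8.48): V ← 29.94 -8.48 = 21.46 m/s
final state: V = 21.46 m/s, rpm = 12318 → n = rpm/60 = 205.300000 rev/s
J = V / (n·D) = 21.46 / (205.300000 × 2.861) = 0.036536
regime bands: climb J<0.6711 | cruise [0.6711, 1.3422) | windmill J≥1.3422
J = 0.0365 → climb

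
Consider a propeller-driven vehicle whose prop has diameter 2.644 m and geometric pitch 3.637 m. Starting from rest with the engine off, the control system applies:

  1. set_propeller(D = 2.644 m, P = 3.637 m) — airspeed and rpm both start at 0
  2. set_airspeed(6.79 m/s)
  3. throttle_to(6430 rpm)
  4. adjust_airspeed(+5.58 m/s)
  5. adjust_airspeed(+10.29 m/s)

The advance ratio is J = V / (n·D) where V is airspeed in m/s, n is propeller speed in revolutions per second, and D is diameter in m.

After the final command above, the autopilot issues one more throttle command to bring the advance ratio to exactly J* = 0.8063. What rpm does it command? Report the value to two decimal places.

rpm = 637.75

set_propeller: D = 2.644 m, P = 3.637 m (p = P/D = 1.375567); state ← (V=0, rpm=0)
set_airspeed(6.79): V ← 6.79 m/s
throttle_to(6430): rpm ← 6430
adjust_airspeed(+5.58): V ← 6.79 +5.58 = 12.37 m/s
adjust_airspeed(+10.29): V ← 12.37 +10.29 = 22.66 m/s
final state: V = 22.66 m/s, rpm = 6430 → n = rpm/60 = 107.166667 rev/s
target J* = 0.8063; solve J* = V/(n·D) for n: n = V/(J*·D) = 22.66/(0.8063 × 2.644) = 10.629230 rev/s
rpm = 60·n = 637.753786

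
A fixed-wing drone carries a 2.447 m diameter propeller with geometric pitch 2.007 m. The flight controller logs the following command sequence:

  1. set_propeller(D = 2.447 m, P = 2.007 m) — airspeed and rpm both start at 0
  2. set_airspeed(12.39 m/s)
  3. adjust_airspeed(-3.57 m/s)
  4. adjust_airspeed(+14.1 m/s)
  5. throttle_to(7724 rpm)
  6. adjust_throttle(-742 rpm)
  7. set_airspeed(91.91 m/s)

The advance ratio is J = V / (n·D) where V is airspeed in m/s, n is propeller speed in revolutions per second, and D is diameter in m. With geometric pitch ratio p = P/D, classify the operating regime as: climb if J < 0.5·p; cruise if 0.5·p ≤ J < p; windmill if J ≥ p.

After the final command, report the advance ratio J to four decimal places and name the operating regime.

J = 0.3228, regime = climb

set_propeller: D = 2.447 m, P = 2.007 m (p = P/D = 0.820188); state ← (V=0, rpm=0)
set_airspeed(12.39): V ← 12.39 m/s
adjust_airspeed(-3.57): V ← 12.39 -3.57 = 8.82 m/s
adjust_airspeed(+14.1): V ← 8.82 +14.1 = 22.92 m/s
throttle_to(7724): rpm ← 7724
adjust_throttle(-742): rpm ← 7724 -742 = 6982
set_airspeed(91.91): V ← 91.91 m/s
final state: V = 91.91 m/s, rpm = 6982 → n = rpm/60 = 116.366667 rev/s
J = V / (n·D) = 91.91 / (116.366667 × 2.447) = 0.322775
regime bands: climb J<0.4101 | cruise [0.4101, 0.8202) | windmill J≥0.8202
J = 0.3228 → climb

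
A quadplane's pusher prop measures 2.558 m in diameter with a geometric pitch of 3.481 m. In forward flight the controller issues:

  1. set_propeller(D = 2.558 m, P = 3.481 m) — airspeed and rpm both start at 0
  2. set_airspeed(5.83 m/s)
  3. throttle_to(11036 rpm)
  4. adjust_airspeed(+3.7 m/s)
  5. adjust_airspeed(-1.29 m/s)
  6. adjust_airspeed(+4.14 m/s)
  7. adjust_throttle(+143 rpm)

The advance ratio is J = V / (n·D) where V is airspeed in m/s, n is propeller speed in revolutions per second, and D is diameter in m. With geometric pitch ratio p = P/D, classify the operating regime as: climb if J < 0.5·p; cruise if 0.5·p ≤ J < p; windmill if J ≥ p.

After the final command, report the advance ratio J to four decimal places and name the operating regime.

J = 0.0260, regime = climb

set_propeller: D = 2.558 m, P = 3.481 m (p = P/D = 1.360829); state ← (V=0, rpm=0)
set_airspeed(5.83): V ← 5.83 m/s
throttle_to(11036): rpm ← 11036
adjust_airspeed(+3.7): V ← 5.83 +3.7 = 9.53 m/s
adjust_airspeed(-1.29): V ← 9.53 -1.29 = 8.24 m/s
adjust_airspeed(+4.14): V ← 8.24 +4.14 = 12.38 m/s
adjust_throttle(+143): rpm ← 11036 +143 = 11179
final state: V = 12.38 m/s, rpm = 11179 → n = rpm/60 = 186.316667 rev/s
J = V / (n·D) = 12.38 / (186.316667 × 2.558) = 0.025976
regime bands: climb J<0.6804 | cruise [0.6804, 1.3608) | windmill J≥1.3608
J = 0.0260 → climb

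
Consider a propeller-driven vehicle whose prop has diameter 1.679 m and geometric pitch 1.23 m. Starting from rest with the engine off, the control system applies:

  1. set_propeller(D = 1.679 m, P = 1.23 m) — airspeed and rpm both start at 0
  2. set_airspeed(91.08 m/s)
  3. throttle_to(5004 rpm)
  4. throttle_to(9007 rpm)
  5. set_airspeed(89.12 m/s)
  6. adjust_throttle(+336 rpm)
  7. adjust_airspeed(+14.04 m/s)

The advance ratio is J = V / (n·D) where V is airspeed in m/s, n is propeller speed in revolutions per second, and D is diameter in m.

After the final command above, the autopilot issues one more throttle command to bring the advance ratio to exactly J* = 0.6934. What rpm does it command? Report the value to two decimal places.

set_propeller: D = 1.679 m, P = 1.23 m (p = P/D = 0.732579); state ← (V=0, rpm=0)
set_airspeed(91.08): V ← 91.08 m/s
throttle_to(5004): rpm ← 5004
throttle_to(9007): rpm ← 9007
set_airspeed(89.12): V ← 89.12 m/s
adjust_throttle(+336): rpm ← 9007 +336 = 9343
adjust_airspeed(+14.04): V ← 89.12 +14.04 = 103.16 m/s
final state: V = 103.16 m/s, rpm = 9343 → n = rpm/60 = 155.716667 rev/s
target J* = 0.6934; solve J* = V/(n·D) for n: n = V/(J*·D) = 103.16/(0.6934 × 1.679) = 88.608789 rev/s
rpm = 60·n = 5316.527326

rpm = 5316.53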